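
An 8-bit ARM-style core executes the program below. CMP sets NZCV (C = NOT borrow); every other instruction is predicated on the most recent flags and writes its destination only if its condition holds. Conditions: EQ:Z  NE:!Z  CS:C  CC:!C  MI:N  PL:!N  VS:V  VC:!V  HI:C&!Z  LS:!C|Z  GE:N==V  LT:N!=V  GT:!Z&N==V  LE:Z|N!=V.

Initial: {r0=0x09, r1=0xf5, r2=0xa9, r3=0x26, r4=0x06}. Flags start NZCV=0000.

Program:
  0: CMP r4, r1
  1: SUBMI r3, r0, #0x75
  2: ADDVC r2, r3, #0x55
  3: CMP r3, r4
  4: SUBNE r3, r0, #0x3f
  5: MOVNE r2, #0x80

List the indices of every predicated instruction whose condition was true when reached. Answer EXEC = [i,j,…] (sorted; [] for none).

EXEC = [2,4,5]

0: ✓ CMP  NZCV=0000
1: · SUBMI
2: ✓ ADDVC  r2←0x7b
3: ✓ CMP  NZCV=0010
4: ✓ SUBNE  r3←0xca
5: ✓ MOVNE  r2←0x80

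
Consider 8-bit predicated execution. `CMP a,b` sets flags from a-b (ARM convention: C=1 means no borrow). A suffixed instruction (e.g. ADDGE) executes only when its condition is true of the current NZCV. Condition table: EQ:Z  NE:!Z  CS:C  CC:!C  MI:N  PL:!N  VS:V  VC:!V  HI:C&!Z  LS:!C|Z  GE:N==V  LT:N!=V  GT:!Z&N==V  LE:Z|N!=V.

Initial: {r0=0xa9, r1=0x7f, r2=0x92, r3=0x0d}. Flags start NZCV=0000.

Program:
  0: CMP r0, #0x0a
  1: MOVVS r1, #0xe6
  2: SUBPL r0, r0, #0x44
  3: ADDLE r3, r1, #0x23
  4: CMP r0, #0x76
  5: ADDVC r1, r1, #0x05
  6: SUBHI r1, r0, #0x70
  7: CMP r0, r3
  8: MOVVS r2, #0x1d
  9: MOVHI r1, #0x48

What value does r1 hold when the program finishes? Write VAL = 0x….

VAL = 0x48

0: ✓ CMP  NZCV=1010
1: · MOVVS
2: · SUBPL
3: ✓ ADDLE  r3←0xa2
4: ✓ CMP  NZCV=0011
5: · ADDVC
6: ✓ SUBHI  r1←0x39
7: ✓ CMP  NZCV=0010
8: · MOVVS
9: ✓ MOVHI  r1←0x48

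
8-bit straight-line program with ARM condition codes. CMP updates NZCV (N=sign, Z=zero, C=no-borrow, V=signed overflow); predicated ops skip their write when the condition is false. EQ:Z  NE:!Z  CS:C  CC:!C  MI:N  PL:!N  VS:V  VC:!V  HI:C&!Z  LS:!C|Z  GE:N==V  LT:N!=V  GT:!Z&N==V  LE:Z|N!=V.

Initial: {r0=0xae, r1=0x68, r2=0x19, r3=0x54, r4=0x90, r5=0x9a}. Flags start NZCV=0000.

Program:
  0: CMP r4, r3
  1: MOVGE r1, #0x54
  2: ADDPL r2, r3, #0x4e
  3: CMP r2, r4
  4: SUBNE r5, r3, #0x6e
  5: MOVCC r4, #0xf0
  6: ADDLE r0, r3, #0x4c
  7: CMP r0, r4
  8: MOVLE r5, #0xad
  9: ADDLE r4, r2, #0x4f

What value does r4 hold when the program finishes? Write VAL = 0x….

0: ✓ CMP  NZCV=0011
1: · MOVGE
2: ✓ ADDPL  r2←0xa2
3: ✓ CMP  NZCV=0010
4: ✓ SUBNE  r5←0xe6
5: · MOVCC
6: · ADDLE
7: ✓ CMP  NZCV=0010
8: · MOVLE
9: · ADDLE

VAL = 0x90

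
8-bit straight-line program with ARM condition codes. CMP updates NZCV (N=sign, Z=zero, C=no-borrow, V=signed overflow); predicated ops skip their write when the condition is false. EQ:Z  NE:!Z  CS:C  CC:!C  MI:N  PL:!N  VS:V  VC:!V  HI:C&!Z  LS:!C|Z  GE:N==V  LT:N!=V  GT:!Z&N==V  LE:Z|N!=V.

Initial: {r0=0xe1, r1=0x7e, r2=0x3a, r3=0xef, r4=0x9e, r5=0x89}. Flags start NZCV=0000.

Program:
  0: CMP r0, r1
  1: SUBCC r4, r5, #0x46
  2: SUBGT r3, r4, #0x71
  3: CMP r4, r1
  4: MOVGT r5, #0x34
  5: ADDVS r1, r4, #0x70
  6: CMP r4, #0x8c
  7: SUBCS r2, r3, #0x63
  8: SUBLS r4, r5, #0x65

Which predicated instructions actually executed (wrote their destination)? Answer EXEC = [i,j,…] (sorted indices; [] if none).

0: ✓ CMP  NZCV=0011
1: · SUBCC
2: · SUBGT
3: ✓ CMP  NZCV=0011
4: · MOVGT
5: ✓ ADDVS  r1←0x0e
6: ✓ CMP  NZCV=0010
7: ✓ SUBCS  r2←0x8c
8: · SUBLS

EXEC = [5,7]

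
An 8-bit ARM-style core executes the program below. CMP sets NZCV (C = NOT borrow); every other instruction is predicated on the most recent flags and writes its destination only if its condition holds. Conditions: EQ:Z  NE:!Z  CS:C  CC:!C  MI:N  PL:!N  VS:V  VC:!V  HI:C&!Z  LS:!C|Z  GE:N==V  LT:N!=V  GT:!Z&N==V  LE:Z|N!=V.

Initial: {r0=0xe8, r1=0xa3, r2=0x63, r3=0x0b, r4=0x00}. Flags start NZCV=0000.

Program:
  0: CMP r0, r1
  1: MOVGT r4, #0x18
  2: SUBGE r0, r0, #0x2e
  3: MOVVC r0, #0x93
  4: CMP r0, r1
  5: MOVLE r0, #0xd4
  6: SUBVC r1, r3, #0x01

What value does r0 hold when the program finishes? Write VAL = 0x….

[0] flags=0010 → (cmp)
[1] flags=0010 GT?T → r4=0x18
[2] flags=0010 GE?T → r0=0xba
[3] flags=0010 VC?T → r0=0x93
[4] flags=1000 → (cmp)
[5] flags=1000 LE?T → r0=0xd4
[6] flags=1000 VC?T → r1=0x0a

VAL = 0xd4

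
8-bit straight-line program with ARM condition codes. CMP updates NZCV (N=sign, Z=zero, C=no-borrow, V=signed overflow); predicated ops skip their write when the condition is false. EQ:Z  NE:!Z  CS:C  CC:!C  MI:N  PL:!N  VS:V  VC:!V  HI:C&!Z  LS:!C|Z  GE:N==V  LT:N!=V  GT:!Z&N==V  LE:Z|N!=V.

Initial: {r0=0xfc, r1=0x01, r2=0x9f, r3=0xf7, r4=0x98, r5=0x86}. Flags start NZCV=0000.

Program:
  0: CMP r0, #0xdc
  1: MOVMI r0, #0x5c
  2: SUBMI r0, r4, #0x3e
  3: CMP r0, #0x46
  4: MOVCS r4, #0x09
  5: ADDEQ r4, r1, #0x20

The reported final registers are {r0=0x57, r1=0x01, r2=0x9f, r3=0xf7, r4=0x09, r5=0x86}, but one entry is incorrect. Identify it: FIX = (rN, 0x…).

FIX = (r0, 0xfc)

0: ✓ CMP  NZCV=0010
1: · MOVMI
2: · SUBMI
3: ✓ CMP  NZCV=1010
4: ✓ MOVCS  r4←0x09
5: · ADDEQ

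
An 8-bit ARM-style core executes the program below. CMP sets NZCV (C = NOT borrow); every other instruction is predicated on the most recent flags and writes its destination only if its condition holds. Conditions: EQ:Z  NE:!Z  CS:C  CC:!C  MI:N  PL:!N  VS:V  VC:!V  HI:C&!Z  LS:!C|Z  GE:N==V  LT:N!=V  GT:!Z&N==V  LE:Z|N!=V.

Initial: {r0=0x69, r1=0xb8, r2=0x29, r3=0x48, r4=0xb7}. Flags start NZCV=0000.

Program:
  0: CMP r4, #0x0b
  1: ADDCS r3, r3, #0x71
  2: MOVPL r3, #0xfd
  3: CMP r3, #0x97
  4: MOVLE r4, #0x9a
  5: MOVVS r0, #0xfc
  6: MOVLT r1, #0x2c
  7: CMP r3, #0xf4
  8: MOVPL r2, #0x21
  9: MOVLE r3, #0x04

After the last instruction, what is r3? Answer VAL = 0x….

VAL = 0x04

[0] flags=1010 → (cmp)
[1] flags=1010 CS?T → r3=0xb9
[2] flags=1010 PL?F → skip
[3] flags=0010 → (cmp)
[4] flags=0010 LE?F → skip
[5] flags=0010 VS?F → skip
[6] flags=0010 LT?F → skip
[7] flags=1000 → (cmp)
[8] flags=1000 PL?F → skip
[9] flags=1000 LE?T → r3=0x04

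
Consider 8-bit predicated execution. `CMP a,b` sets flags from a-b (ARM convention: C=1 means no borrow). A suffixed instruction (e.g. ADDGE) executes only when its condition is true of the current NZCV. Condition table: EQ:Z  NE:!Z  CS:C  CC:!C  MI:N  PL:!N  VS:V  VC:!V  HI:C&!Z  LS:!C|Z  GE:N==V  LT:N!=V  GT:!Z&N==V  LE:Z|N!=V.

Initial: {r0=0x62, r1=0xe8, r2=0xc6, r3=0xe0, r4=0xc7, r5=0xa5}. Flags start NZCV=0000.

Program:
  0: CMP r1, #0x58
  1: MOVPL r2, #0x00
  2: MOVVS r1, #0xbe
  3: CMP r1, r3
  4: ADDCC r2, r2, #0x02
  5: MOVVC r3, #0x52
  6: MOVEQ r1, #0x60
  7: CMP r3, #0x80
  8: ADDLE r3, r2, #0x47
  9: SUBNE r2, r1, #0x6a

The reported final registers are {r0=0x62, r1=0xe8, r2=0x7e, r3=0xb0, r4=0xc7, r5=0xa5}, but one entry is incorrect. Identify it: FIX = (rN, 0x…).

FIX = (r3, 0x52)

[0] flags=1010 → (cmp)
[1] flags=1010 PL?F → skip
[2] flags=1010 VS?F → skip
[3] flags=0010 → (cmp)
[4] flags=0010 CC?F → skip
[5] flags=0010 VC?T → r3=0x52
[6] flags=0010 EQ?F → skip
[7] flags=1001 → (cmp)
[8] flags=1001 LE?F → skip
[9] flags=1001 NE?T → r2=0x7e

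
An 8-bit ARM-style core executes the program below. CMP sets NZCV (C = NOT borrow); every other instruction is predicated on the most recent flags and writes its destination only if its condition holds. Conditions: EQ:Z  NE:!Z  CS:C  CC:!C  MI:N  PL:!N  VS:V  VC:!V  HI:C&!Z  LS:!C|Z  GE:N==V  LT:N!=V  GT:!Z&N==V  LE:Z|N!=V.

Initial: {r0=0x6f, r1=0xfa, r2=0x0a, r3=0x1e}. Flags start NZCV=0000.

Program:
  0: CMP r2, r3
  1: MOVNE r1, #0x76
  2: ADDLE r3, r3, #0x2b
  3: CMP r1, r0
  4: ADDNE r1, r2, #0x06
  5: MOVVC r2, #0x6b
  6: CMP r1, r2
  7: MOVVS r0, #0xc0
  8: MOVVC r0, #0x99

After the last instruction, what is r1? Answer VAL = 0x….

VAL = 0x10

[0] flags=1000 → (cmp)
[1] flags=1000 NE?T → r1=0x76
[2] flags=1000 LE?T → r3=0x49
[3] flags=0010 → (cmp)
[4] flags=0010 NE?T → r1=0x10
[5] flags=0010 VC?T → r2=0x6b
[6] flags=1000 → (cmp)
[7] flags=1000 VS?F → skip
[8] flags=1000 VC?T → r0=0x99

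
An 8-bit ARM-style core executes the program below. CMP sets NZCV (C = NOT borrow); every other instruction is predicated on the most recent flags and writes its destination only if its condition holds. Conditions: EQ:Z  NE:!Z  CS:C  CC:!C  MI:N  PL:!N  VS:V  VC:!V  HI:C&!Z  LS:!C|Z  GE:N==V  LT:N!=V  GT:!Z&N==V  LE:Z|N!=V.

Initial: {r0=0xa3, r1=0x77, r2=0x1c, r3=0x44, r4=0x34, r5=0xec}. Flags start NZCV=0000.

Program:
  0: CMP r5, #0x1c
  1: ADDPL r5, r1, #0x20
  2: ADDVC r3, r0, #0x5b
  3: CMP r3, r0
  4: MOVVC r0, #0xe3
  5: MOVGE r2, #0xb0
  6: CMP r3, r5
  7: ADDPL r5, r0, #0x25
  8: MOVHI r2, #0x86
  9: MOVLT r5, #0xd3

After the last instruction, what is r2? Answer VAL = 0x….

0: ✓ CMP  NZCV=1010
1: · ADDPL
2: ✓ ADDVC  r3←0xfe
3: ✓ CMP  NZCV=0010
4: ✓ MOVVC  r0←0xe3
5: ✓ MOVGE  r2←0xb0
6: ✓ CMP  NZCV=0010
7: ✓ ADDPL  r5←0x08
8: ✓ MOVHI  r2←0x86
9: · MOVLT

VAL = 0x86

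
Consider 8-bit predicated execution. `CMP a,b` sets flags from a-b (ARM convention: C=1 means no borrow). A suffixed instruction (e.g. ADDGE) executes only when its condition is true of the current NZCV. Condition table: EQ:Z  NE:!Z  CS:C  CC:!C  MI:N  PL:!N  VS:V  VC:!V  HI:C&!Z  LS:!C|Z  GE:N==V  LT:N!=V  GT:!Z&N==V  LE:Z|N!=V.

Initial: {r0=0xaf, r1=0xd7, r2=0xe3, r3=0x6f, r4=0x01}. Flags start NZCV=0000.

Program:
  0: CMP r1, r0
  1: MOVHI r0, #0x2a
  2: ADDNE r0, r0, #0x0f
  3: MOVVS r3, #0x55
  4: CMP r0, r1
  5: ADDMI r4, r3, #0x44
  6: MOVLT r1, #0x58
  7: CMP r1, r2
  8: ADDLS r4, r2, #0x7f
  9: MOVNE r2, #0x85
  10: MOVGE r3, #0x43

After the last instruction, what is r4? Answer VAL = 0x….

VAL = 0x62

0: ✓ CMP  NZCV=0010
1: ✓ MOVHI  r0←0x2a
2: ✓ ADDNE  r0←0x39
3: · MOVVS
4: ✓ CMP  NZCV=0000
5: · ADDMI
6: · MOVLT
7: ✓ CMP  NZCV=1000
8: ✓ ADDLS  r4←0x62
9: ✓ MOVNE  r2←0x85
10: · MOVGE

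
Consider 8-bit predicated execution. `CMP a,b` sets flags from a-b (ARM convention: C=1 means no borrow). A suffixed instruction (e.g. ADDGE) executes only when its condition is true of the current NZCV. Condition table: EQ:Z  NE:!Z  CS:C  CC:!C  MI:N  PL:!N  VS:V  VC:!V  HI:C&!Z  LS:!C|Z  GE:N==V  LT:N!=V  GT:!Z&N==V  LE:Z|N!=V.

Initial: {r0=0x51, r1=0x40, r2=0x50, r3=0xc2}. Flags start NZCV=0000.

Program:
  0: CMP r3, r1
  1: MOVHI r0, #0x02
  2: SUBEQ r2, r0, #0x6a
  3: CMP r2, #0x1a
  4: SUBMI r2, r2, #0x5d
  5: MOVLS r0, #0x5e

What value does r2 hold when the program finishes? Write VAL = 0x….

0: ✓ CMP  NZCV=1010
1: ✓ MOVHI  r0←0x02
2: · SUBEQ
3: ✓ CMP  NZCV=0010
4: · SUBMI
5: · MOVLS

VAL = 0x50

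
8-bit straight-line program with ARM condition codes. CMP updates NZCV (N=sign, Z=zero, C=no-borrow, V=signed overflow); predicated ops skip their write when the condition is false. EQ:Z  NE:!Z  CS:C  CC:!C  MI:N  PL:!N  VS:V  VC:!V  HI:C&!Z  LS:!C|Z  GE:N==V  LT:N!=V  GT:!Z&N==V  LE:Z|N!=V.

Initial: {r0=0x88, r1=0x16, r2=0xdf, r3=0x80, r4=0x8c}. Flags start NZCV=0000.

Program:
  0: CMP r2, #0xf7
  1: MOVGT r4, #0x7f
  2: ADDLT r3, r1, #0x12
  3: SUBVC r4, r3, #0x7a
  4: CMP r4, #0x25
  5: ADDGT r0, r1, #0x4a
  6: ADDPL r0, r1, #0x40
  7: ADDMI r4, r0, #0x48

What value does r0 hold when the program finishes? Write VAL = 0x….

0: ✓ CMP  NZCV=1000
1: · MOVGT
2: ✓ ADDLT  r3←0x28
3: ✓ SUBVC  r4←0xae
4: ✓ CMP  NZCV=1010
5: · ADDGT
6: · ADDPL
7: ✓ ADDMI  r4←0xd0

VAL = 0x88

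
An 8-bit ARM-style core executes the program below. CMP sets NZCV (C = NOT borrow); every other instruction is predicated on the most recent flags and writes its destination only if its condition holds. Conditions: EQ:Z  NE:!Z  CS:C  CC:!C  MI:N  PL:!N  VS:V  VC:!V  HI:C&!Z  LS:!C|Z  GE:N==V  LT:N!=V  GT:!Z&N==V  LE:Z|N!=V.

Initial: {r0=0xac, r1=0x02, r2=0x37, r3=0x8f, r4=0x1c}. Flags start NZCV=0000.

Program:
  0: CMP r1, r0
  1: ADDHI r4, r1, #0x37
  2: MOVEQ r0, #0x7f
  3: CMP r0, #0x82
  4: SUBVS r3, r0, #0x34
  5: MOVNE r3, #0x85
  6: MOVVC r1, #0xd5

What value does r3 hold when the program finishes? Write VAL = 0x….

VAL = 0x85

0: ✓ CMP  NZCV=0000
1: · ADDHI
2: · MOVEQ
3: ✓ CMP  NZCV=0010
4: · SUBVS
5: ✓ MOVNE  r3←0x85
6: ✓ MOVVC  r1←0xd5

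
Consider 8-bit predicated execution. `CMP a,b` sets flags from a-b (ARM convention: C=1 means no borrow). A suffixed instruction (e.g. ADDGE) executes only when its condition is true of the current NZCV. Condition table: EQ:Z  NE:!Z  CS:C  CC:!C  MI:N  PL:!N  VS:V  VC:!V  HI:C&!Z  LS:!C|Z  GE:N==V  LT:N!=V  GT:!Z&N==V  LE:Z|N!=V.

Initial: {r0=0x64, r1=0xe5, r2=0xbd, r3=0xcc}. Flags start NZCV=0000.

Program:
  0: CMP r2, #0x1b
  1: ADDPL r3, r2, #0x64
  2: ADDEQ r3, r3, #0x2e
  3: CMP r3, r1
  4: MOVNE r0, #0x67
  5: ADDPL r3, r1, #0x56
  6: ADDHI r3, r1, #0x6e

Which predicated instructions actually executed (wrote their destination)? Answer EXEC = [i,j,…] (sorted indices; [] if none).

[0] flags=1010 → (cmp)
[1] flags=1010 PL?F → skip
[2] flags=1010 EQ?F → skip
[3] flags=1000 → (cmp)
[4] flags=1000 NE?T → r0=0x67
[5] flags=1000 PL?F → skip
[6] flags=1000 HI?F → skip

EXEC = [4]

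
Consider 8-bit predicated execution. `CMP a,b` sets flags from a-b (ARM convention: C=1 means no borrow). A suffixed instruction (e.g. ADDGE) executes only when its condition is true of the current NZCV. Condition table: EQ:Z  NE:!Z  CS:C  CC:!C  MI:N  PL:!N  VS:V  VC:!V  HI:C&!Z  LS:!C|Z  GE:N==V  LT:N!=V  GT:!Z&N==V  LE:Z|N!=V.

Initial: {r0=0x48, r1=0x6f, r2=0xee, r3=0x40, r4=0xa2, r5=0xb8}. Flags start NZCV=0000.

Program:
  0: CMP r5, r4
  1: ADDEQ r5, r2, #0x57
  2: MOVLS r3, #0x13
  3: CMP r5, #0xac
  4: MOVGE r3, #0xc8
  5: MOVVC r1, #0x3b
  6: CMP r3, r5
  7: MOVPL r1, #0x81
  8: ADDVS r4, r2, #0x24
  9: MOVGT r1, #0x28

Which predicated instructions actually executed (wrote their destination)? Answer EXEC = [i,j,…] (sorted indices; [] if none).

EXEC = [4,5,7,9]

[0] flags=0010 → (cmp)
[1] flags=0010 EQ?F → skip
[2] flags=0010 LS?F → skip
[3] flags=0010 → (cmp)
[4] flags=0010 GE?T → r3=0xc8
[5] flags=0010 VC?T → r1=0x3b
[6] flags=0010 → (cmp)
[7] flags=0010 PL?T → r1=0x81
[8] flags=0010 VS?F → skip
[9] flags=0010 GT?T → r1=0x28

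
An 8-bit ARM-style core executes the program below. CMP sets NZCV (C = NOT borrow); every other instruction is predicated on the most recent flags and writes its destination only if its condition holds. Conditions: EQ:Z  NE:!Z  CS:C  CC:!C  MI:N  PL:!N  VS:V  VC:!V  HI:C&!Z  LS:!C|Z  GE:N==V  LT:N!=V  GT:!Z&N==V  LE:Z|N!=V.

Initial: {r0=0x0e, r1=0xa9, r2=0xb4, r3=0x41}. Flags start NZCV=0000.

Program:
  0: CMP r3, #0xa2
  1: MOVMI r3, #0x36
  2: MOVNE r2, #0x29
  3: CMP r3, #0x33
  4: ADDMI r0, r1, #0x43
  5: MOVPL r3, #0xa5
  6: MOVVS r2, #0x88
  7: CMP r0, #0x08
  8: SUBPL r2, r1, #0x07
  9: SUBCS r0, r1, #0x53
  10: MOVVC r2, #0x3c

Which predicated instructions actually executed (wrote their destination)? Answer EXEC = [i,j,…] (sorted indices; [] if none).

EXEC = [1,2,5,8,9,10]

0: ✓ CMP  NZCV=1001
1: ✓ MOVMI  r3←0x36
2: ✓ MOVNE  r2←0x29
3: ✓ CMP  NZCV=0010
4: · ADDMI
5: ✓ MOVPL  r3←0xa5
6: · MOVVS
7: ✓ CMP  NZCV=0010
8: ✓ SUBPL  r2←0xa2
9: ✓ SUBCS  r0←0x56
10: ✓ MOVVC  r2←0x3c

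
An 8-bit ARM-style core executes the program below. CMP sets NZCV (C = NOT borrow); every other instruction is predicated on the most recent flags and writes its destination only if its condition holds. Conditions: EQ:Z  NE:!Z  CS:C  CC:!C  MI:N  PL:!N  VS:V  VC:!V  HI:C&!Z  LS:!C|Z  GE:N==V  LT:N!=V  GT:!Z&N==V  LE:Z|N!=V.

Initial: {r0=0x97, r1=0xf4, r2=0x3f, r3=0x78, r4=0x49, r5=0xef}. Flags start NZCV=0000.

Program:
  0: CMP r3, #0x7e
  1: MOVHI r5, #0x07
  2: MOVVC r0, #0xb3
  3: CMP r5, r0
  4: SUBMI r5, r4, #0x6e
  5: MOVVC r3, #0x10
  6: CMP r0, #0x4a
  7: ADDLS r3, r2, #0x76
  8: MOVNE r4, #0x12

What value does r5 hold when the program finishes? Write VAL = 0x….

0: ✓ CMP  NZCV=1000
1: · MOVHI
2: ✓ MOVVC  r0←0xb3
3: ✓ CMP  NZCV=0010
4: · SUBMI
5: ✓ MOVVC  r3←0x10
6: ✓ CMP  NZCV=0011
7: · ADDLS
8: ✓ MOVNE  r4←0x12

VAL = 0xef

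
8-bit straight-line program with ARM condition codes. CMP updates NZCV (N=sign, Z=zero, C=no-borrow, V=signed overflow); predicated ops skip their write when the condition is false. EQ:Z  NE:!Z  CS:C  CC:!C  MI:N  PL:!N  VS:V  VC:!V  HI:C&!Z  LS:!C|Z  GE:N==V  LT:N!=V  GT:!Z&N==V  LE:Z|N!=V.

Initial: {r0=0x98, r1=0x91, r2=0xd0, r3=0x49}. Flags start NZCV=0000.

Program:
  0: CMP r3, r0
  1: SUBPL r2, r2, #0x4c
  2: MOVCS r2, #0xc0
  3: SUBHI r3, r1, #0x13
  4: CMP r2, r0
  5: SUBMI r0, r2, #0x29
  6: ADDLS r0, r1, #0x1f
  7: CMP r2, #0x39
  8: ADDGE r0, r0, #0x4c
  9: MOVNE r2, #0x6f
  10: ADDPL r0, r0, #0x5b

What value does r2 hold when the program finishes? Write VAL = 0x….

VAL = 0x6f

[0] flags=1001 → (cmp)
[1] flags=1001 PL?F → skip
[2] flags=1001 CS?F → skip
[3] flags=1001 HI?F → skip
[4] flags=0010 → (cmp)
[5] flags=0010 MI?F → skip
[6] flags=0010 LS?F → skip
[7] flags=1010 → (cmp)
[8] flags=1010 GE?F → skip
[9] flags=1010 NE?T → r2=0x6f
[10] flags=1010 PL?F → skip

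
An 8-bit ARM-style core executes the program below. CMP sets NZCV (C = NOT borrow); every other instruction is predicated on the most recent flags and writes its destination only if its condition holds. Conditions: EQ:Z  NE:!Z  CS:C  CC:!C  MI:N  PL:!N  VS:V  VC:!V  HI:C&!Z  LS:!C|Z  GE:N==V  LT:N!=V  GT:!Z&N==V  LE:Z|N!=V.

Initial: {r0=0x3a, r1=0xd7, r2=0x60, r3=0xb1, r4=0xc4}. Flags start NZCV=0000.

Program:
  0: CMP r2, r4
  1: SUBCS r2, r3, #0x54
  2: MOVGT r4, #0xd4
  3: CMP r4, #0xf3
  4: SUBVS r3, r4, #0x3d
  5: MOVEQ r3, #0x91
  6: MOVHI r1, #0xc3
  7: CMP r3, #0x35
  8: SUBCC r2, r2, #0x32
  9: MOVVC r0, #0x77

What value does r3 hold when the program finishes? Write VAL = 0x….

VAL = 0xb1

0: ✓ CMP  NZCV=1001
1: · SUBCS
2: ✓ MOVGT  r4←0xd4
3: ✓ CMP  NZCV=1000
4: · SUBVS
5: · MOVEQ
6: · MOVHI
7: ✓ CMP  NZCV=0011
8: · SUBCC
9: · MOVVC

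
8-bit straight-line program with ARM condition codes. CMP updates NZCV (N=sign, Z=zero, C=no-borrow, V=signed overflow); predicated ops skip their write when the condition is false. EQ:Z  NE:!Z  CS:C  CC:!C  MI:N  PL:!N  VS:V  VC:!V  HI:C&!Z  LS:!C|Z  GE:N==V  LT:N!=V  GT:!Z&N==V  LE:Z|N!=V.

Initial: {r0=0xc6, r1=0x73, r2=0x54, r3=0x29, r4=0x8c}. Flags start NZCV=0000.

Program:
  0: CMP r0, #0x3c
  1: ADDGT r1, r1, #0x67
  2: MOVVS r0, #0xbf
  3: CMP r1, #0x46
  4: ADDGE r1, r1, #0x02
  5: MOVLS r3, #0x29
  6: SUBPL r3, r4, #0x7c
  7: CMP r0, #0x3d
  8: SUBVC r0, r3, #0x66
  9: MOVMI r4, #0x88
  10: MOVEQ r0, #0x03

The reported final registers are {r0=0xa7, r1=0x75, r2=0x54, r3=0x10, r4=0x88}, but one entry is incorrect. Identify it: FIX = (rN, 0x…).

[0] flags=1010 → (cmp)
[1] flags=1010 GT?F → skip
[2] flags=1010 VS?F → skip
[3] flags=0010 → (cmp)
[4] flags=0010 GE?T → r1=0x75
[5] flags=0010 LS?F → skip
[6] flags=0010 PL?T → r3=0x10
[7] flags=1010 → (cmp)
[8] flags=1010 VC?T → r0=0xaa
[9] flags=1010 MI?T → r4=0x88
[10] flags=1010 EQ?F → skip

FIX = (r0, 0xaa)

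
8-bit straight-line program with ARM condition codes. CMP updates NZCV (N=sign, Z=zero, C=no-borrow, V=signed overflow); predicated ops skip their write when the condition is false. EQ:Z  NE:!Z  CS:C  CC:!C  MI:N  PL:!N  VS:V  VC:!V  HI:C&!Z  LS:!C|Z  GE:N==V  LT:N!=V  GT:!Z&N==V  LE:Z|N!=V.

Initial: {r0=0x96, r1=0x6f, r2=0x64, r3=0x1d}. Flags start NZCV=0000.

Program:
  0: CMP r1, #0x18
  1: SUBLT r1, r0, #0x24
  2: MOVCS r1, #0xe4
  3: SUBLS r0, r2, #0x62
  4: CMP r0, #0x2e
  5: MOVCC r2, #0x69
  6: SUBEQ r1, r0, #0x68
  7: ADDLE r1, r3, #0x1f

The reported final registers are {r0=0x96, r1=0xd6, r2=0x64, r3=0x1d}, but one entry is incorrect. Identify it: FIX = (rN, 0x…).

0: ✓ CMP  NZCV=0010
1: · SUBLT
2: ✓ MOVCS  r1←0xe4
3: · SUBLS
4: ✓ CMP  NZCV=0011
5: · MOVCC
6: · SUBEQ
7: ✓ ADDLE  r1←0x3c

FIX = (r1, 0x3c)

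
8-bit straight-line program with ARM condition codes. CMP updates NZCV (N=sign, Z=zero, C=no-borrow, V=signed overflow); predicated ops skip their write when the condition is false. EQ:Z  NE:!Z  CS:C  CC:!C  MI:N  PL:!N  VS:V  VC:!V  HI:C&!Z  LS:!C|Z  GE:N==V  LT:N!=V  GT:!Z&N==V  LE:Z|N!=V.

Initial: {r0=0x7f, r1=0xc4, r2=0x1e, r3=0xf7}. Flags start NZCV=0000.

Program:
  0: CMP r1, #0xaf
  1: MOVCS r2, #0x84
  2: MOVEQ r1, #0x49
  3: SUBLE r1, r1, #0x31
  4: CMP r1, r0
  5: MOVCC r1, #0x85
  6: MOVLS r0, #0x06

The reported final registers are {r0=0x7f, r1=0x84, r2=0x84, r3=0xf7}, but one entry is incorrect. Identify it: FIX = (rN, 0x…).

0: ✓ CMP  NZCV=0010
1: ✓ MOVCS  r2←0x84
2: · MOVEQ
3: · SUBLE
4: ✓ CMP  NZCV=0011
5: · MOVCC
6: · MOVLS

FIX = (r1, 0xc4)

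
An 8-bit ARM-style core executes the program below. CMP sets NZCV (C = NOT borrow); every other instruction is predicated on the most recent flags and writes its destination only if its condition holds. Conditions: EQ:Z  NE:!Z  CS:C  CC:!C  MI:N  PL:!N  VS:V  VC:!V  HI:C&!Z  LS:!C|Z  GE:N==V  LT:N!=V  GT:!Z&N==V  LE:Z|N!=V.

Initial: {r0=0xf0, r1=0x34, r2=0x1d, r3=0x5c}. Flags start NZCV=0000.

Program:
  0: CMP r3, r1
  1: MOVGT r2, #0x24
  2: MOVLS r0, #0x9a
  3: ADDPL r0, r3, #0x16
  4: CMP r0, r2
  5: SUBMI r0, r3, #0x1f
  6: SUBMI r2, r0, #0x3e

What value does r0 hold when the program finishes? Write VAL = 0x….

[0] flags=0010 → (cmp)
[1] flags=0010 GT?T → r2=0x24
[2] flags=0010 LS?F → skip
[3] flags=0010 PL?T → r0=0x72
[4] flags=0010 → (cmp)
[5] flags=0010 MI?F → skip
[6] flags=0010 MI?F → skip

VAL = 0x72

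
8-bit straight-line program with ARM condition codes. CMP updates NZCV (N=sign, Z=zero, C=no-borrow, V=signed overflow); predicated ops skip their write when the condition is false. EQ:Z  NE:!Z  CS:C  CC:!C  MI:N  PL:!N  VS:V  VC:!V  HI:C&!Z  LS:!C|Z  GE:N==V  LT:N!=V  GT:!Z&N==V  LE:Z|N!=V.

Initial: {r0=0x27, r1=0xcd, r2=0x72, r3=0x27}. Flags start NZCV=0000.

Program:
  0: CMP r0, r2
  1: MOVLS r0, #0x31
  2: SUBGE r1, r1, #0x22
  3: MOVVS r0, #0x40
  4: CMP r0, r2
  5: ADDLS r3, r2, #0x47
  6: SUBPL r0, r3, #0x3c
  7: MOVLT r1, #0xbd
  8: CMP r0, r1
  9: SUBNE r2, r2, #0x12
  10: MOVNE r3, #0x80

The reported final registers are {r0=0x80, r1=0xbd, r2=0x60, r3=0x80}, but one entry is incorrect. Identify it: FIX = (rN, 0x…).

FIX = (r0, 0x31)

0: ✓ CMP  NZCV=1000
1: ✓ MOVLS  r0←0x31
2: · SUBGE
3: · MOVVS
4: ✓ CMP  NZCV=1000
5: ✓ ADDLS  r3←0xb9
6: · SUBPL
7: ✓ MOVLT  r1←0xbd
8: ✓ CMP  NZCV=0000
9: ✓ SUBNE  r2←0x60
10: ✓ MOVNE  r3←0x80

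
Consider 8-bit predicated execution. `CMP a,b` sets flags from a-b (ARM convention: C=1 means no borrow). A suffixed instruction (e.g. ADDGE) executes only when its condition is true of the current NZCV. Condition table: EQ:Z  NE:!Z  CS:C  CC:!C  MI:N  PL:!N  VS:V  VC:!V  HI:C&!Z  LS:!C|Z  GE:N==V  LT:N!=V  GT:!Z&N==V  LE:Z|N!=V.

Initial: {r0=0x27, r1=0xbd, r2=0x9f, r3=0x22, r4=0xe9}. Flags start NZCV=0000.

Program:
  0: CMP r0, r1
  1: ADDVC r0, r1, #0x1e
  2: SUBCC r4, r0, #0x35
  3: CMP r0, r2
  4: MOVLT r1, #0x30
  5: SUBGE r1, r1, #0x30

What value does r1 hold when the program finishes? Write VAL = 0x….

VAL = 0x8d

[0] flags=0000 → (cmp)
[1] flags=0000 VC?T → r0=0xdb
[2] flags=0000 CC?T → r4=0xa6
[3] flags=0010 → (cmp)
[4] flags=0010 LT?F → skip
[5] flags=0010 GE?T → r1=0x8d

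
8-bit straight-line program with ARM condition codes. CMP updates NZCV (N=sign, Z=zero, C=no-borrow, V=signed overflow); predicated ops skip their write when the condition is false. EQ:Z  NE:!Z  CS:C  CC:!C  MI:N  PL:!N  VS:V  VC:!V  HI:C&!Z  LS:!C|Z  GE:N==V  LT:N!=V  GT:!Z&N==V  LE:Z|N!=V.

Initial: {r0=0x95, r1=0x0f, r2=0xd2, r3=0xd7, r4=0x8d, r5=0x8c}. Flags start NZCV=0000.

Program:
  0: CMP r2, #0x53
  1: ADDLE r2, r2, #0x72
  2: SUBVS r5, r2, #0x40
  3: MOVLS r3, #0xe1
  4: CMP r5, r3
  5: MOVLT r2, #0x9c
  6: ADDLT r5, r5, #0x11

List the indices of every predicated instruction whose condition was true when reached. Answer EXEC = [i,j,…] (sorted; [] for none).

EXEC = [1,2]

0: ✓ CMP  NZCV=0011
1: ✓ ADDLE  r2←0x44
2: ✓ SUBVS  r5←0x04
3: · MOVLS
4: ✓ CMP  NZCV=0000
5: · MOVLT
6: · ADDLT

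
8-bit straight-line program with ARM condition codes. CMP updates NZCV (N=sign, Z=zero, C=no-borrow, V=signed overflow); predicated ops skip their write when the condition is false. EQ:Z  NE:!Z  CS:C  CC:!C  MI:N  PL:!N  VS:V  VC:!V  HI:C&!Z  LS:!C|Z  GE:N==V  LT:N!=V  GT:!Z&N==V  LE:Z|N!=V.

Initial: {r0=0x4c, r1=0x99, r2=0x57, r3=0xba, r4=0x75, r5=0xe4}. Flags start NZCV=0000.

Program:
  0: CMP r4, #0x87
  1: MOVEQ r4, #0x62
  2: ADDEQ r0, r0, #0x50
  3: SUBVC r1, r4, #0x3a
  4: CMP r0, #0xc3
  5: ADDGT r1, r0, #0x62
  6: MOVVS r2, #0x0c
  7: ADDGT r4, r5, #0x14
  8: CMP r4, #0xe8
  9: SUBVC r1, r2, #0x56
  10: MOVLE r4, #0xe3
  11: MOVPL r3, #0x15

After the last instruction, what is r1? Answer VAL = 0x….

VAL = 0xb6

0: ✓ CMP  NZCV=1001
1: · MOVEQ
2: · ADDEQ
3: · SUBVC
4: ✓ CMP  NZCV=1001
5: ✓ ADDGT  r1←0xae
6: ✓ MOVVS  r2←0x0c
7: ✓ ADDGT  r4←0xf8
8: ✓ CMP  NZCV=0010
9: ✓ SUBVC  r1←0xb6
10: · MOVLE
11: ✓ MOVPL  r3←0x15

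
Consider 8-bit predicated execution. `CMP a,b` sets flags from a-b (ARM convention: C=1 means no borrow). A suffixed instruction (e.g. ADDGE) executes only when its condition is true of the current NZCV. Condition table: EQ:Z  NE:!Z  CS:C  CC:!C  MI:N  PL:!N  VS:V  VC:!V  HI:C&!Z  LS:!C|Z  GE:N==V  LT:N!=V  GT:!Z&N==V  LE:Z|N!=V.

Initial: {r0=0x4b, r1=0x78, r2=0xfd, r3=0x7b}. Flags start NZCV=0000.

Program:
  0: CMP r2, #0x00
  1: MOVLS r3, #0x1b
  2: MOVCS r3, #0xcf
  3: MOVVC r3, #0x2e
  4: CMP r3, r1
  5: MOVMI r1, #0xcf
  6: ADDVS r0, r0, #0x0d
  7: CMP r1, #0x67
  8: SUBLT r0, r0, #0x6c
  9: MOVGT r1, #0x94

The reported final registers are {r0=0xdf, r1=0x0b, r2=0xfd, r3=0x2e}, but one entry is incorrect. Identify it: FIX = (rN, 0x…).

FIX = (r1, 0xcf)

[0] flags=1010 → (cmp)
[1] flags=1010 LS?F → skip
[2] flags=1010 CS?T → r3=0xcf
[3] flags=1010 VC?T → r3=0x2e
[4] flags=1000 → (cmp)
[5] flags=1000 MI?T → r1=0xcf
[6] flags=1000 VS?F → skip
[7] flags=0011 → (cmp)
[8] flags=0011 LT?T → r0=0xdf
[9] flags=0011 GT?F → skip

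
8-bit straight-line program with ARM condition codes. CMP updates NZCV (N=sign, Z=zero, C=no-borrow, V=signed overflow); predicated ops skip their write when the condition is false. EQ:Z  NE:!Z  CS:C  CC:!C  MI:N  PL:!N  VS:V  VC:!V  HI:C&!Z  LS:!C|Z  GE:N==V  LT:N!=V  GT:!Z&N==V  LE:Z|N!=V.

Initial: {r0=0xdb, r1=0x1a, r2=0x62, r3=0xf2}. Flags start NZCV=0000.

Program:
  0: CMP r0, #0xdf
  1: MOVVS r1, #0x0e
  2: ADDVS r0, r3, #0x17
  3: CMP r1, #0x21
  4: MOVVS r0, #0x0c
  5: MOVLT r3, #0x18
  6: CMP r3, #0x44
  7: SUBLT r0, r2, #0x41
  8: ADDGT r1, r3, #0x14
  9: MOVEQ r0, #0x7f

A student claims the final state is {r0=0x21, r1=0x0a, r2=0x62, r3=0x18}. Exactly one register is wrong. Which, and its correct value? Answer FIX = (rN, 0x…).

[0] flags=1000 → (cmp)
[1] flags=1000 VS?F → skip
[2] flags=1000 VS?F → skip
[3] flags=1000 → (cmp)
[4] flags=1000 VS?F → skip
[5] flags=1000 LT?T → r3=0x18
[6] flags=1000 → (cmp)
[7] flags=1000 LT?T → r0=0x21
[8] flags=1000 GT?F → skip
[9] flags=1000 EQ?F → skip

FIX = (r1, 0x1a)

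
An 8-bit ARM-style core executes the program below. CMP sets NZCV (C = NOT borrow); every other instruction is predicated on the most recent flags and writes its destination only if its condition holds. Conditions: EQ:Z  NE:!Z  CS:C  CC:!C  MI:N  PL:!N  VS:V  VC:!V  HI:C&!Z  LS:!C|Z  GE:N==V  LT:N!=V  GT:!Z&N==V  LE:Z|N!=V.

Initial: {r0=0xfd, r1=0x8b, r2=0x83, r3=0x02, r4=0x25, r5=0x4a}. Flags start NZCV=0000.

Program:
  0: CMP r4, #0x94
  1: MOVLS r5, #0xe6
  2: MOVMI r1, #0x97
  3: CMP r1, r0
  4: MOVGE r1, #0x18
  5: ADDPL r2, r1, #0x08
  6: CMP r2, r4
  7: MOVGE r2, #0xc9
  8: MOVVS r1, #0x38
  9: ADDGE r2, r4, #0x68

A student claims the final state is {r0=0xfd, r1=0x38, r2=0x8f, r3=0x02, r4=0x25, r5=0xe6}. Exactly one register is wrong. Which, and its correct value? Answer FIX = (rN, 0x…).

[0] flags=1001 → (cmp)
[1] flags=1001 LS?T → r5=0xe6
[2] flags=1001 MI?T → r1=0x97
[3] flags=1000 → (cmp)
[4] flags=1000 GE?F → skip
[5] flags=1000 PL?F → skip
[6] flags=0011 → (cmp)
[7] flags=0011 GE?F → skip
[8] flags=0011 VS?T → r1=0x38
[9] flags=0011 GE?F → skip

FIX = (r2, 0x83)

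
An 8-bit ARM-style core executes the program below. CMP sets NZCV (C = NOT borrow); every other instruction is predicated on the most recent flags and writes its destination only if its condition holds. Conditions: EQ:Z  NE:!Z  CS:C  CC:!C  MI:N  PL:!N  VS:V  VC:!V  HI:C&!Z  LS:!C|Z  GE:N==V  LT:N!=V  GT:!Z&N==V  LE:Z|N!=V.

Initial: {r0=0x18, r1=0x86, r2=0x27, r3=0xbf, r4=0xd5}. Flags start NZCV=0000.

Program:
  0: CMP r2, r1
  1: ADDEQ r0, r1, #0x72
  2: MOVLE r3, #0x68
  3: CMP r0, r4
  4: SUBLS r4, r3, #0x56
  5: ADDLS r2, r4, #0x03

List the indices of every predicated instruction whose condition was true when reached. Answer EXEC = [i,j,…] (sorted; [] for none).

0: ✓ CMP  NZCV=1001
1: · ADDEQ
2: · MOVLE
3: ✓ CMP  NZCV=0000
4: ✓ SUBLS  r4←0x69
5: ✓ ADDLS  r2←0x6c

EXEC = [4,5]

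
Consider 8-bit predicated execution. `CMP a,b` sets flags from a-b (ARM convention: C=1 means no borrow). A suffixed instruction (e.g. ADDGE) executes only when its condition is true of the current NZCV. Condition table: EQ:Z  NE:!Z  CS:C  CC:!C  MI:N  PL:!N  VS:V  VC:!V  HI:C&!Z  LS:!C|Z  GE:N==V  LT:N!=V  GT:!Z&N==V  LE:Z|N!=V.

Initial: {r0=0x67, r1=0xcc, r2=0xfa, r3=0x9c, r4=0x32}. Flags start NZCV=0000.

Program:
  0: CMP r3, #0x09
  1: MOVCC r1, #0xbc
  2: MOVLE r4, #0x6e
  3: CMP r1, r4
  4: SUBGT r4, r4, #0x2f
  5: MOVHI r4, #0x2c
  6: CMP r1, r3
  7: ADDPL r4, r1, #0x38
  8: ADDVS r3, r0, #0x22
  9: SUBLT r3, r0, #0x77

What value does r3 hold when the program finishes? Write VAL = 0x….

[0] flags=1010 → (cmp)
[1] flags=1010 CC?F → skip
[2] flags=1010 LE?T → r4=0x6e
[3] flags=0011 → (cmp)
[4] flags=0011 GT?F → skip
[5] flags=0011 HI?T → r4=0x2c
[6] flags=0010 → (cmp)
[7] flags=0010 PL?T → r4=0x04
[8] flags=0010 VS?F → skip
[9] flags=0010 LT?F → skip

VAL = 0x9c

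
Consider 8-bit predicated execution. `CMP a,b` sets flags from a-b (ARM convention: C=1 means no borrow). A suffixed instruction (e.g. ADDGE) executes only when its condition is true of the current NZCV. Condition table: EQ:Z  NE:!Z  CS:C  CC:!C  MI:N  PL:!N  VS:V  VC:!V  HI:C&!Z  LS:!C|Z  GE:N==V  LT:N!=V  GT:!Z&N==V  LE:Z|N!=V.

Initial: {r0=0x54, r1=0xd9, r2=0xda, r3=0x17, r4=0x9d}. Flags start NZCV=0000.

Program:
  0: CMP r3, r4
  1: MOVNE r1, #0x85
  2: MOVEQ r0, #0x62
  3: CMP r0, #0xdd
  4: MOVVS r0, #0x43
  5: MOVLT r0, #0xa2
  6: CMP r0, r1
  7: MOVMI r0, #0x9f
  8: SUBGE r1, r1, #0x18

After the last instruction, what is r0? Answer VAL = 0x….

0: ✓ CMP  NZCV=0000
1: ✓ MOVNE  r1←0x85
2: · MOVEQ
3: ✓ CMP  NZCV=0000
4: · MOVVS
5: · MOVLT
6: ✓ CMP  NZCV=1001
7: ✓ MOVMI  r0←0x9f
8: ✓ SUBGE  r1←0x6d

VAL = 0x9f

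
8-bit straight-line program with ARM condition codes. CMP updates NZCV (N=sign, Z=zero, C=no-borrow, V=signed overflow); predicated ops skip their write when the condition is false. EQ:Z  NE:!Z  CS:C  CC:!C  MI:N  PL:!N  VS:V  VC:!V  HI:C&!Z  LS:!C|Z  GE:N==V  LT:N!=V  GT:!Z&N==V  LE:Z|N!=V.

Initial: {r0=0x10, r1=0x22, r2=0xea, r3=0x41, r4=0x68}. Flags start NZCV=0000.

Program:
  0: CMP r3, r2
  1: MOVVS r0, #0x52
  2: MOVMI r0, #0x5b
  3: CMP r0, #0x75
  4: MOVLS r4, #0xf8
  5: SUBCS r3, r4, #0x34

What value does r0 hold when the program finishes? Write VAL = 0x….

0: ✓ CMP  NZCV=0000
1: · MOVVS
2: · MOVMI
3: ✓ CMP  NZCV=1000
4: ✓ MOVLS  r4←0xf8
5: · SUBCS

VAL = 0x10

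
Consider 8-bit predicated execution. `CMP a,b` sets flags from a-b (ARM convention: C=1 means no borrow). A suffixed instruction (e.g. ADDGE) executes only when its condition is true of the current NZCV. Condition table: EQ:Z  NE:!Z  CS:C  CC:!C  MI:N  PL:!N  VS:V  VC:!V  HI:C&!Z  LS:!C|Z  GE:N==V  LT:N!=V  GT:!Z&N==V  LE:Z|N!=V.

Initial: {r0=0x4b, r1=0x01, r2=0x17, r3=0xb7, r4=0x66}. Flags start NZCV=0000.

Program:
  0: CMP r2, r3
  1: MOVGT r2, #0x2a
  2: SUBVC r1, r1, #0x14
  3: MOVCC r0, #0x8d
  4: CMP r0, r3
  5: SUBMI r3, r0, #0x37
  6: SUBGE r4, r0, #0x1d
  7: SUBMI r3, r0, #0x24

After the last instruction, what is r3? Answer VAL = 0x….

0: ✓ CMP  NZCV=0000
1: ✓ MOVGT  r2←0x2a
2: ✓ SUBVC  r1←0xed
3: ✓ MOVCC  r0←0x8d
4: ✓ CMP  NZCV=1000
5: ✓ SUBMI  r3←0x56
6: · SUBGE
7: ✓ SUBMI  r3←0x69

VAL = 0x69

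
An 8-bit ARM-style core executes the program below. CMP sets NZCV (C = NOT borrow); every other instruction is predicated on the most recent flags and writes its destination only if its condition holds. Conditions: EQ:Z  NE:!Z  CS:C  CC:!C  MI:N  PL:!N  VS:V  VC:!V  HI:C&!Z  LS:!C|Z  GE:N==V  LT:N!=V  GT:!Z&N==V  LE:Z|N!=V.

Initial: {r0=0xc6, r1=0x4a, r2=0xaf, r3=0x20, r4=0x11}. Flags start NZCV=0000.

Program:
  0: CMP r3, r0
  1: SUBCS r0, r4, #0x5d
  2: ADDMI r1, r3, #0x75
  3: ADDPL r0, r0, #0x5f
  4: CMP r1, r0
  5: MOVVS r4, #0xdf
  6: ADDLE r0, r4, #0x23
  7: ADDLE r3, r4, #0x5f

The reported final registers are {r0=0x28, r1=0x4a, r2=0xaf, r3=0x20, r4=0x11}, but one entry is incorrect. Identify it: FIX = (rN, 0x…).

0: ✓ CMP  NZCV=0000
1: · SUBCS
2: · ADDMI
3: ✓ ADDPL  r0←0x25
4: ✓ CMP  NZCV=0010
5: · MOVVS
6: · ADDLE
7: · ADDLE

FIX = (r0, 0x25)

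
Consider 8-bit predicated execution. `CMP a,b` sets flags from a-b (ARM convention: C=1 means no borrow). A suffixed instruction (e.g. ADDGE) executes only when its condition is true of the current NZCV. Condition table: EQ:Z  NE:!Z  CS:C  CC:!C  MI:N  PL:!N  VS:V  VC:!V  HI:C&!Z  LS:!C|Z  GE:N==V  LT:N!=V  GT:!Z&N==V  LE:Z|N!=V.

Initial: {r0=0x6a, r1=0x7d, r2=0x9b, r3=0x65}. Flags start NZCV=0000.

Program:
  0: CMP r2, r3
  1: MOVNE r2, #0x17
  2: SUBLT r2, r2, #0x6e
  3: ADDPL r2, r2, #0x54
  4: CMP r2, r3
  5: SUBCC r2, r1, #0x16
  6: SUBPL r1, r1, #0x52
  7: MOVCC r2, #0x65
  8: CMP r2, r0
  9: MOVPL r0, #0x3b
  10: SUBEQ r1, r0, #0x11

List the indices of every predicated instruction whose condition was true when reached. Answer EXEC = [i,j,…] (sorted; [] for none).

0: ✓ CMP  NZCV=0011
1: ✓ MOVNE  r2←0x17
2: ✓ SUBLT  r2←0xa9
3: ✓ ADDPL  r2←0xfd
4: ✓ CMP  NZCV=1010
5: · SUBCC
6: · SUBPL
7: · MOVCC
8: ✓ CMP  NZCV=1010
9: · MOVPL
10: · SUBEQ

EXEC = [1,2,3]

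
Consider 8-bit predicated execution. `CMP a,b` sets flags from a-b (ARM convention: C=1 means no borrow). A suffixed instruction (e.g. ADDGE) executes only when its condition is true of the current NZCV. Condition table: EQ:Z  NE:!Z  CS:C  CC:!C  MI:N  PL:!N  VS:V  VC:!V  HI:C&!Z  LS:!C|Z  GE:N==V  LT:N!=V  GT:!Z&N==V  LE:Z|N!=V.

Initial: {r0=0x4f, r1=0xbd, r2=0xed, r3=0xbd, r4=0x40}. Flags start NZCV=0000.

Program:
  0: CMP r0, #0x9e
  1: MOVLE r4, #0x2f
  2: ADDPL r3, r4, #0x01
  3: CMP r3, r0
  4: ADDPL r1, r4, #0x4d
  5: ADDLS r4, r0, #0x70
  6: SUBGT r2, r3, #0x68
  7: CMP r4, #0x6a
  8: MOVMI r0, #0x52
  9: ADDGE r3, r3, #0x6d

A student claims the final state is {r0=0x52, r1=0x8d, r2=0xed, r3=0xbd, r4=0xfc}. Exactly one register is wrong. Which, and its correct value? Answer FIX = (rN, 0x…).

FIX = (r4, 0x40)

0: ✓ CMP  NZCV=1001
1: · MOVLE
2: · ADDPL
3: ✓ CMP  NZCV=0011
4: ✓ ADDPL  r1←0x8d
5: · ADDLS
6: · SUBGT
7: ✓ CMP  NZCV=1000
8: ✓ MOVMI  r0←0x52
9: · ADDGE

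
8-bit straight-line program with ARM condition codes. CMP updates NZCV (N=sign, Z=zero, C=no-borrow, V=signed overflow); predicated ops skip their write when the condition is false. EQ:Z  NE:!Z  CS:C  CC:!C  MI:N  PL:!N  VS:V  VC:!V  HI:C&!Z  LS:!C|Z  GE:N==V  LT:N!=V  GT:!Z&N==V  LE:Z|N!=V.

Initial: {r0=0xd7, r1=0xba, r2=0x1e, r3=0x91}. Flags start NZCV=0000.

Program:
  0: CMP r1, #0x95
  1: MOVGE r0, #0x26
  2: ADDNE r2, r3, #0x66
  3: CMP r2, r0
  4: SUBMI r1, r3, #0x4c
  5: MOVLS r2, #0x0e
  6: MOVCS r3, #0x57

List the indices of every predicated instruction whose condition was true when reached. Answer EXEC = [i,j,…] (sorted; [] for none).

0: ✓ CMP  NZCV=0010
1: ✓ MOVGE  r0←0x26
2: ✓ ADDNE  r2←0xf7
3: ✓ CMP  NZCV=1010
4: ✓ SUBMI  r1←0x45
5: · MOVLS
6: ✓ MOVCS  r3←0x57

EXEC = [1,2,4,6]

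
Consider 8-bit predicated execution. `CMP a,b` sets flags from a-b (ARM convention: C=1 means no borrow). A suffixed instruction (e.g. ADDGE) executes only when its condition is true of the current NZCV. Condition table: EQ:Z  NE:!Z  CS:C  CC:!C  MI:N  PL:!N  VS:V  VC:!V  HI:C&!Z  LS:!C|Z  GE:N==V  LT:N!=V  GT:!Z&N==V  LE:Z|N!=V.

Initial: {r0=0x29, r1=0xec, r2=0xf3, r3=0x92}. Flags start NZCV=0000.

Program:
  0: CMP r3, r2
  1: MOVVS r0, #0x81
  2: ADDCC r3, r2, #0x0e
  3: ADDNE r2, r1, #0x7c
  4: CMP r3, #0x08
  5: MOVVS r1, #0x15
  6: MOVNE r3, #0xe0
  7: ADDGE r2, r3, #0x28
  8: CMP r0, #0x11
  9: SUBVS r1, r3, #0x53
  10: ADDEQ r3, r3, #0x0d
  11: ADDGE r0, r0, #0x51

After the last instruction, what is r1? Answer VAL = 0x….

VAL = 0xec

[0] flags=1000 → (cmp)
[1] flags=1000 VS?F → skip
[2] flags=1000 CC?T → r3=0x01
[3] flags=1000 NE?T → r2=0x68
[4] flags=1000 → (cmp)
[5] flags=1000 VS?F → skip
[6] flags=1000 NE?T → r3=0xe0
[7] flags=1000 GE?F → skip
[8] flags=0010 → (cmp)
[9] flags=0010 VS?F → skip
[10] flags=0010 EQ?F → skip
[11] flags=0010 GE?T → r0=0x7a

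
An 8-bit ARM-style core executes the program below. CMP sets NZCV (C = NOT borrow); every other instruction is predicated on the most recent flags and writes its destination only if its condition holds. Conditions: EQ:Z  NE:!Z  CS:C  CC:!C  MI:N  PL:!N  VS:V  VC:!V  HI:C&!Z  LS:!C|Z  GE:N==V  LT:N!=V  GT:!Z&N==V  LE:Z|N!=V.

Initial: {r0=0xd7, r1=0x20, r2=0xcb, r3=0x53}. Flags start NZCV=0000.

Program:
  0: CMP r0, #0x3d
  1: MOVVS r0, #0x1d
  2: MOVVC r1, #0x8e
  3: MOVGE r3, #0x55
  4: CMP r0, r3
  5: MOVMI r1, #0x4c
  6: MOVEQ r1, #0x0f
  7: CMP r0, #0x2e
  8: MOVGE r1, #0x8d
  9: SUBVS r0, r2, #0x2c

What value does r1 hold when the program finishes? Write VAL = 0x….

VAL = 0x4c

[0] flags=1010 → (cmp)
[1] flags=1010 VS?F → skip
[2] flags=1010 VC?T → r1=0x8e
[3] flags=1010 GE?F → skip
[4] flags=1010 → (cmp)
[5] flags=1010 MI?T → r1=0x4c
[6] flags=1010 EQ?F → skip
[7] flags=1010 → (cmp)
[8] flags=1010 GE?F → skip
[9] flags=1010 VS?F → skip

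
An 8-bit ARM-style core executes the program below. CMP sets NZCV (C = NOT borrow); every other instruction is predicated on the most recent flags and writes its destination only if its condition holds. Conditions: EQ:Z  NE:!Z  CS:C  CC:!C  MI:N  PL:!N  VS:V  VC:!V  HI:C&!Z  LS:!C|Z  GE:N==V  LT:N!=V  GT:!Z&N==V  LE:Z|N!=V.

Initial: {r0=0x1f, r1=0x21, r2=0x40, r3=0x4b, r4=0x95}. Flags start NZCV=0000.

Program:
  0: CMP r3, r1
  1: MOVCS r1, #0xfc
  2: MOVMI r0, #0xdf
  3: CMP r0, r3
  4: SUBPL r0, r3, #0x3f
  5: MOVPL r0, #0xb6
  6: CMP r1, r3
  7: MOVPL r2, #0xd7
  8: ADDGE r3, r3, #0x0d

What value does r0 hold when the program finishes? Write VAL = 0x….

VAL = 0x1f

[0] flags=0010 → (cmp)
[1] flags=0010 CS?T → r1=0xfc
[2] flags=0010 MI?F → skip
[3] flags=1000 → (cmp)
[4] flags=1000 PL?F → skip
[5] flags=1000 PL?F → skip
[6] flags=1010 → (cmp)
[7] flags=1010 PL?F → skip
[8] flags=1010 GE?F → skip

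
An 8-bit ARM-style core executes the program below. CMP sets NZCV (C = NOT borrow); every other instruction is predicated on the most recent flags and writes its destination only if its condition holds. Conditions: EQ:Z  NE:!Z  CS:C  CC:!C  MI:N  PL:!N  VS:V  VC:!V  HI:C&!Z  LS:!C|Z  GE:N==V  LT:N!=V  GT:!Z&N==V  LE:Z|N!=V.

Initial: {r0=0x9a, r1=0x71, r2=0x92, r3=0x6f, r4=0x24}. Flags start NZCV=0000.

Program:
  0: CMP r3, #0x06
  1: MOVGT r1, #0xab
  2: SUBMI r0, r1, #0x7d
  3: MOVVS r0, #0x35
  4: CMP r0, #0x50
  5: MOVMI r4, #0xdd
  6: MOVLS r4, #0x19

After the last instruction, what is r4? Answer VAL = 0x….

VAL = 0x24

0: ✓ CMP  NZCV=0010
1: ✓ MOVGT  r1←0xab
2: · SUBMI
3: · MOVVS
4: ✓ CMP  NZCV=0011
5: · MOVMI
6: · MOVLS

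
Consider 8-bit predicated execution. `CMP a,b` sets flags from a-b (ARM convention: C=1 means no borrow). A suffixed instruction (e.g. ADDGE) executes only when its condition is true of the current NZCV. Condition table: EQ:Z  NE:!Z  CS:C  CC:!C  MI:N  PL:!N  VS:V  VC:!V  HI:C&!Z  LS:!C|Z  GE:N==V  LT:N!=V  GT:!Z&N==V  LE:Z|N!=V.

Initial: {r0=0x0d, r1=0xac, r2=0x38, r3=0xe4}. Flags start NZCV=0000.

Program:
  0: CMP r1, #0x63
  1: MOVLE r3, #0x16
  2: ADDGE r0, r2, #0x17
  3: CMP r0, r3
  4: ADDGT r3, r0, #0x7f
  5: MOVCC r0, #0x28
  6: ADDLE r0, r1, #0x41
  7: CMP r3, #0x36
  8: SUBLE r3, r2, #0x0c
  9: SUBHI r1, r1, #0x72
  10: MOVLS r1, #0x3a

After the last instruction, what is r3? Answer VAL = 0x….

0: ✓ CMP  NZCV=0011
1: ✓ MOVLE  r3←0x16
2: · ADDGE
3: ✓ CMP  NZCV=1000
4: · ADDGT
5: ✓ MOVCC  r0←0x28
6: ✓ ADDLE  r0←0xed
7: ✓ CMP  NZCV=1000
8: ✓ SUBLE  r3←0x2c
9: · SUBHI
10: ✓ MOVLS  r1←0x3a

VAL = 0x2c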